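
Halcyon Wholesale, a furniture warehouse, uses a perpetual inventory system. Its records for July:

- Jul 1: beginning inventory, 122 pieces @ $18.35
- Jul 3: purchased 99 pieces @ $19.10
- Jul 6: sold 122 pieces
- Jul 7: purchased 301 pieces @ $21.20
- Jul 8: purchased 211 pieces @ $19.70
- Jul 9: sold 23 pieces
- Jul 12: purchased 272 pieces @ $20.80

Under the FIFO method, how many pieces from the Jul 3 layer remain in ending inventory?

Jul 6, 122 sold [FIFO — oldest first]: 122 @ $18.35 = $2,238.70
Jul 9, 23 sold [FIFO — oldest first]: 23 @ $19.10 = $439.30
Total COGS = $2,238.70 + $439.30 = $2,678.00
Ending inventory: 76 @ $19.10 + 301 @ $21.20 + 211 @ $19.70 + 272 @ $20.80 = $17,647.10

76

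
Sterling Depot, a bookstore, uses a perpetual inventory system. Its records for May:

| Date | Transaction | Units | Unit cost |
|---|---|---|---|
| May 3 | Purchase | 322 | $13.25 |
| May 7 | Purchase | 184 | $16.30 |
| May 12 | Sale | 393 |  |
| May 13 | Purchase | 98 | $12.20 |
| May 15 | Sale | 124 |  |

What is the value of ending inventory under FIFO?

Ending inventory = $1,061.40

May 12, 393 sold [FIFO — oldest first]: 322 @ $13.25 + 71 @ $16.30 = $5,423.80
May 15, 124 sold [FIFO — oldest first]: 113 @ $16.30 + 11 @ $12.20 = $1,976.10
Total COGS = $5,423.80 + $1,976.10 = $7,399.90
Ending inventory: 87 @ $12.20 = $1,061.40
Check: goods available $8,461.30 = COGS $7,399.90 + ending $1,061.40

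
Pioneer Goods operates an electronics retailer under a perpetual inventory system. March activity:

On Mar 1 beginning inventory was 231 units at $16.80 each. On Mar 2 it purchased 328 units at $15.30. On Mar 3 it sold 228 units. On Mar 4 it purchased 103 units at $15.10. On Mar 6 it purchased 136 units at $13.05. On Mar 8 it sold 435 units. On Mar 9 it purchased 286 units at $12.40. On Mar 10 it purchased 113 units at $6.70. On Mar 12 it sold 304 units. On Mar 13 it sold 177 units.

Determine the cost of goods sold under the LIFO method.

COGS = $15,642.40

Mar 3, 228 sold [LIFO — newest first]: 228 @ $15.30 = $3,488.40
Mar 8, 435 sold [LIFO — newest first]: 136 @ $13.05 + 103 @ $15.10 + 100 @ $15.30 + 96 @ $16.80 = $6,472.90
Mar 12, 304 sold [LIFO — newest first]: 113 @ $6.70 + 191 @ $12.40 = $3,125.50
Mar 13, 177 sold [LIFO — newest first]: 95 @ $12.40 + 82 @ $16.80 = $2,555.60
Total COGS = $3,488.40 + $6,472.90 + $3,125.50 + $2,555.60 = $15,642.40
Ending inventory: 53 @ $16.80 = $890.40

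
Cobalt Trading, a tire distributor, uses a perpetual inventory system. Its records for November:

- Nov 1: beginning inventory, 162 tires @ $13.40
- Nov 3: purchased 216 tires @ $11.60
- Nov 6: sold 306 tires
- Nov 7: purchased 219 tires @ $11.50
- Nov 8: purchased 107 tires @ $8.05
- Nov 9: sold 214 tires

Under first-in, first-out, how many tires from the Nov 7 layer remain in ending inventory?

Nov 6, 306 sold [FIFO — oldest first]: 162 @ $13.40 + 144 @ $11.60 = $3,841.20
Nov 9, 214 sold [FIFO — oldest first]: 72 @ $11.60 + 142 @ $11.50 = $2,468.20
Total COGS = $3,841.20 + $2,468.20 = $6,309.40
Ending inventory: 77 @ $11.50 + 107 @ $8.05 = $1,746.85
Check: goods available $8,056.25 = COGS $6,309.40 + ending $1,746.85

77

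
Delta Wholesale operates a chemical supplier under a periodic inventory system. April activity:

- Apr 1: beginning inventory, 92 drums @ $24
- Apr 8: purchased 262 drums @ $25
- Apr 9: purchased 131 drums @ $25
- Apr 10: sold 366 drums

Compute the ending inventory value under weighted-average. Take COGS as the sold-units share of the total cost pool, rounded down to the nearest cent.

Apr 10, sell 366: 366/485 × $12,033.00 → $9,080.57
Ending inventory (cost pool remaining) = $2,952.43

Ending inventory = $2,952.43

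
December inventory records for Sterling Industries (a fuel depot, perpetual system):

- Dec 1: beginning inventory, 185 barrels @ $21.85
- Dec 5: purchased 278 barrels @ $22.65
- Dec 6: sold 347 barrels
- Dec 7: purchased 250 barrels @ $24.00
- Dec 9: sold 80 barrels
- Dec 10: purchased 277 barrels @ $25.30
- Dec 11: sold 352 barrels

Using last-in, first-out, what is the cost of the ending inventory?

Dec 6, 347 sold [LIFO — newest first]: 278 @ $22.65 + 69 @ $21.85 = $7,804.35
Dec 9, 80 sold [LIFO — newest first]: 80 @ $24.00 = $1,920.00
Dec 11, 352 sold [LIFO — newest first]: 277 @ $25.30 + 75 @ $24.00 = $8,808.10
Total COGS = $7,804.35 + $1,920.00 + $8,808.10 = $18,532.45
Ending inventory: 116 @ $21.85 + 95 @ $24.00 = $4,814.60

Ending inventory = $4,814.60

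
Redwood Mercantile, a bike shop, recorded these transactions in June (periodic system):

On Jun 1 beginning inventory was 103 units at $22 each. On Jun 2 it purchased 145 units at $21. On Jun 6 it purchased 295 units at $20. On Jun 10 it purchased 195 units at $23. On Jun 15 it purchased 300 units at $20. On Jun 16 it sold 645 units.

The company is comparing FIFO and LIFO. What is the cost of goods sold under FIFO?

COGS = $13,557

FIFO COGS: 103 @ $22 + 145 @ $21 + 295 @ $20 + 102 @ $23 = $13,557
LIFO COGS: 300 @ $20 + 195 @ $23 + 150 @ $20 = $13,485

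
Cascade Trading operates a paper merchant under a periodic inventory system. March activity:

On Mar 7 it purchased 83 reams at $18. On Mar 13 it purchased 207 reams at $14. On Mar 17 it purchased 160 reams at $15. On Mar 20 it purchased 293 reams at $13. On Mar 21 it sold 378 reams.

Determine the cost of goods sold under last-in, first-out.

COGS = $5,084

Mar 21, 378 sold [LIFO — newest first]: 293 @ $13 + 85 @ $15 = $5,084
Ending inventory: 83 @ $18 + 207 @ $14 + 75 @ $15 = $5,517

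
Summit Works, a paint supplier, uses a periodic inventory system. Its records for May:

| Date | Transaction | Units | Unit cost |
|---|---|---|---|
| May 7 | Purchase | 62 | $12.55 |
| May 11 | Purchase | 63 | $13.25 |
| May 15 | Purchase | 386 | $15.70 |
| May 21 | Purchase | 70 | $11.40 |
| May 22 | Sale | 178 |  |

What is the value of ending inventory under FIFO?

Ending inventory = $6,026.10

May 22, 178 sold [FIFO — oldest first]: 62 @ $12.55 + 63 @ $13.25 + 53 @ $15.70 = $2,444.95
Ending inventory: 333 @ $15.70 + 70 @ $11.40 = $6,026.10
Check: goods available $8,471.05 = COGS $2,444.95 + ending $6,026.10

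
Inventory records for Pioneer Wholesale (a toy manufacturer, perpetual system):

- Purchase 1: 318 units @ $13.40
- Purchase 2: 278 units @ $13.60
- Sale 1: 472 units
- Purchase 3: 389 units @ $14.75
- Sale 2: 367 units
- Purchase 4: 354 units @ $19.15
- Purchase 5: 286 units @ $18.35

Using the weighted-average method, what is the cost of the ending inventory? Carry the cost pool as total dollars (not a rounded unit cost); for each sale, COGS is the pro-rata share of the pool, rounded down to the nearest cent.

Ending inventory = $14,136.36

After Purchase 1: 318 on hand, pool $4,261.20 (≈ $13.4000 each)
After Purchase 2: 596 on hand, pool $8,042.00 (≈ $13.4933 each)
Sale 1, sell 472: 472/596 × $8,042.00 → $6,368.83
After Purchase 3: 513 on hand, pool $7,410.92 (≈ $14.4462 each)
Sale 2, sell 367: 367/513 × $7,410.92 → $5,301.76
After Purchase 4: 500 on hand, pool $8,888.26 (≈ $17.7765 each)
After Purchase 5: 786 on hand, pool $14,136.36 (≈ $17.9852 each)
Total COGS = $6,368.83 + $5,301.76 = $11,670.59
Ending inventory (cost pool remaining) = $14,136.36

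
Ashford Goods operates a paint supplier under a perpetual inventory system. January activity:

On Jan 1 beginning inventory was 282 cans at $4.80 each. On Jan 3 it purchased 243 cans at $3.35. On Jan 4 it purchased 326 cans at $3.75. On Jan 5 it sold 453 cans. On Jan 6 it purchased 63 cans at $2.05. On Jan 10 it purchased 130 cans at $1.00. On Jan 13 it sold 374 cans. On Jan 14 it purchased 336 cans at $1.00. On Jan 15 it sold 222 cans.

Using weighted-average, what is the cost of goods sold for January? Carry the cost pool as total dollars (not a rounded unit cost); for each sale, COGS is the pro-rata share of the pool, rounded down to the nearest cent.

After Jan 1: 282 on hand, pool $1,353.60 (≈ $4.8000 each)
After Jan 3: 525 on hand, pool $2,167.65 (≈ $4.1289 each)
After Jan 4: 851 on hand, pool $3,390.15 (≈ $3.9837 each)
Jan 5, sell 453: 453/851 × $3,390.15 → $1,804.62
After Jan 6: 461 on hand, pool $1,714.68 (≈ $3.7195 each)
After Jan 10: 591 on hand, pool $1,844.68 (≈ $3.1213 each)
Jan 13, sell 374: 374/591 × $1,844.68 → $1,167.36
After Jan 14: 553 on hand, pool $1,013.32 (≈ $1.8324 each)
Jan 15, sell 222: 222/553 × $1,013.32 → $406.79
Total COGS = $1,804.62 + $1,167.36 + $406.79 = $3,378.77
Ending inventory (cost pool remaining) = $606.53
Check: goods available $3,985.30 = COGS $3,378.77 + ending $606.53

COGS = $3,378.77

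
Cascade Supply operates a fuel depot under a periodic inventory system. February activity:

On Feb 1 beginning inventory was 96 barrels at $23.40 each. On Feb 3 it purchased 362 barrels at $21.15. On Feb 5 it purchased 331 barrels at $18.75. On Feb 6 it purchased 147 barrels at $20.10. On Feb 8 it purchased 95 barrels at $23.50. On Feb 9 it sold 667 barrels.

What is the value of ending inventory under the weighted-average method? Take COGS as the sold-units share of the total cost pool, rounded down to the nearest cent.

Ending inventory = $7,518.72

Feb 9, sell 667: 667/1031 × $21,296.15 → $13,777.43
Ending inventory (cost pool remaining) = $7,518.72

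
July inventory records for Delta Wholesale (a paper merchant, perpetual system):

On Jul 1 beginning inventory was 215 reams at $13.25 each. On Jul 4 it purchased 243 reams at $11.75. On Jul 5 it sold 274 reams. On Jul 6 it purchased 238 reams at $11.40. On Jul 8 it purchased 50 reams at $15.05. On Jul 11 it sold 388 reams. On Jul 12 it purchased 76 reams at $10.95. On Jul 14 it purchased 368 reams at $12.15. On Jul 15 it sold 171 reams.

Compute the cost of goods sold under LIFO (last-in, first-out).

Jul 5, 274 sold [LIFO — newest first]: 243 @ $11.75 + 31 @ $13.25 = $3,266.00
Jul 11, 388 sold [LIFO — newest first]: 50 @ $15.05 + 238 @ $11.40 + 100 @ $13.25 = $4,790.70
Jul 15, 171 sold [LIFO — newest first]: 171 @ $12.15 = $2,077.65
Total COGS = $3,266.00 + $4,790.70 + $2,077.65 = $10,134.35
Ending inventory: 84 @ $13.25 + 76 @ $10.95 + 197 @ $12.15 = $4,338.75

COGS = $10,134.35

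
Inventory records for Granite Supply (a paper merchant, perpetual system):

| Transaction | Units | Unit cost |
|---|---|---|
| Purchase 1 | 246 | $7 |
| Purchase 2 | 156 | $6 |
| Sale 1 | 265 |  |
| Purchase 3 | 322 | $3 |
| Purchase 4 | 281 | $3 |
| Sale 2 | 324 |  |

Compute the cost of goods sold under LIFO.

Sale 1 (265) [LIFO — newest first]: 156 @ $6 + 109 @ $7 = $1,699
Sale 2 (324) [LIFO — newest first]: 281 @ $3 + 43 @ $3 = $972
Total COGS = $1,699 + $972 = $2,671
Ending inventory: 137 @ $7 + 279 @ $3 = $1,796

COGS = $2,671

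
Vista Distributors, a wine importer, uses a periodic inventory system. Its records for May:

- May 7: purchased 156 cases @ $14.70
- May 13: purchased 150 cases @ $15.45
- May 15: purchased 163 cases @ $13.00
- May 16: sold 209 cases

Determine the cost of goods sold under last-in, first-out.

May 16, 209 sold [LIFO — newest first]: 163 @ $13.00 + 46 @ $15.45 = $2,829.70
Ending inventory: 156 @ $14.70 + 104 @ $15.45 = $3,900.00

COGS = $2,829.70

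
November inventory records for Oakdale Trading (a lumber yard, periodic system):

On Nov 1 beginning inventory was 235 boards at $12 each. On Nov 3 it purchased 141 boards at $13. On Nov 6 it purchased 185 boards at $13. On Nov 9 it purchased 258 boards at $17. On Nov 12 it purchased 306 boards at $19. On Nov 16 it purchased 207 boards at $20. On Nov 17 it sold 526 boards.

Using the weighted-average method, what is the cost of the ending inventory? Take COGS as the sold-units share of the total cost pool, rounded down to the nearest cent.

Nov 17, sell 526: 526/1332 × $21,398.00 → $8,449.96
Ending inventory (cost pool remaining) = $12,948.04
Check: goods available $21,398.00 = COGS $8,449.96 + ending $12,948.04

Ending inventory = $12,948.04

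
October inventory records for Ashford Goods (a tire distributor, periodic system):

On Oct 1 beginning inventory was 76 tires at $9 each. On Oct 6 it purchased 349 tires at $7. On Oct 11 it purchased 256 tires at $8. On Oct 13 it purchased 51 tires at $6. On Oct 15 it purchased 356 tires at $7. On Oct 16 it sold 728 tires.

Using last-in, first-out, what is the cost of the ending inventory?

Ending inventory = $2,672

Oct 16, 728 sold [LIFO — newest first]: 356 @ $7 + 51 @ $6 + 256 @ $8 + 65 @ $7 = $5,301
Ending inventory: 76 @ $9 + 284 @ $7 = $2,672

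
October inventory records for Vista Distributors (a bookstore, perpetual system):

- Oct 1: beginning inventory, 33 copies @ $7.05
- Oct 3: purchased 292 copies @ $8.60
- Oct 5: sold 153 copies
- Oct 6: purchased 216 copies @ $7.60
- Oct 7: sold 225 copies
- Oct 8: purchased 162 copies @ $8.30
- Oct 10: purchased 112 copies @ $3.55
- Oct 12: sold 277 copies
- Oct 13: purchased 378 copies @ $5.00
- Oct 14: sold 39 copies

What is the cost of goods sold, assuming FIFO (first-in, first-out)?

COGS = $5,655.35

Oct 5, 153 sold [FIFO — oldest first]: 33 @ $7.05 + 120 @ $8.60 = $1,264.65
Oct 7, 225 sold [FIFO — oldest first]: 172 @ $8.60 + 53 @ $7.60 = $1,882.00
Oct 12, 277 sold [FIFO — oldest first]: 163 @ $7.60 + 114 @ $8.30 = $2,185.00
Oct 14, 39 sold [FIFO — oldest first]: 39 @ $8.30 = $323.70
Total COGS = $1,264.65 + $1,882.00 + $2,185.00 + $323.70 = $5,655.35
Ending inventory: 9 @ $8.30 + 112 @ $3.55 + 378 @ $5.00 = $2,362.30
Check: goods available $8,017.65 = COGS $5,655.35 + ending $2,362.30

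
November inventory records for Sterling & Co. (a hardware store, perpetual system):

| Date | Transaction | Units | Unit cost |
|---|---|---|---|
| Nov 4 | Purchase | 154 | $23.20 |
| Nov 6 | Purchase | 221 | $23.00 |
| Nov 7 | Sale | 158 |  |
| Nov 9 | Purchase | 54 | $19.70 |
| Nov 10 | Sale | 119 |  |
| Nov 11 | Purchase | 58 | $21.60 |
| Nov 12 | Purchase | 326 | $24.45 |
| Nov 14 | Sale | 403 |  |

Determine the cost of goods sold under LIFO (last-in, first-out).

Nov 7, 158 sold [LIFO — newest first]: 158 @ $23.00 = $3,634.00
Nov 10, 119 sold [LIFO — newest first]: 54 @ $19.70 + 63 @ $23.00 + 2 @ $23.20 = $2,559.20
Nov 14, 403 sold [LIFO — newest first]: 326 @ $24.45 + 58 @ $21.60 + 19 @ $23.20 = $9,664.30
Total COGS = $3,634.00 + $2,559.20 + $9,664.30 = $15,857.50
Ending inventory: 133 @ $23.20 = $3,085.60

COGS = $15,857.50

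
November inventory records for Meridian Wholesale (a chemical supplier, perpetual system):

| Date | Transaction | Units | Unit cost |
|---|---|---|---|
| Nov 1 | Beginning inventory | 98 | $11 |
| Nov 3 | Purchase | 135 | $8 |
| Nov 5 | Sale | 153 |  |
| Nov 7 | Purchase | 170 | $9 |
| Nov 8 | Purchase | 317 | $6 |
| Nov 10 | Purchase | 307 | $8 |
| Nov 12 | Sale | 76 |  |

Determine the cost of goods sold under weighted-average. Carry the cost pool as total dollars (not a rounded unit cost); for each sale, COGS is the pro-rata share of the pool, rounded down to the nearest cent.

COGS = $1,993.48

After Nov 1: 98 on hand, pool $1,078.00 (≈ $11.0000 each)
After Nov 3: 233 on hand, pool $2,158.00 (≈ $9.2618 each)
Nov 5, sell 153: 153/233 × $2,158.00 → $1,417.05
After Nov 7: 250 on hand, pool $2,270.95 (≈ $9.0838 each)
After Nov 8: 567 on hand, pool $4,172.95 (≈ $7.3597 each)
After Nov 10: 874 on hand, pool $6,628.95 (≈ $7.5846 each)
Nov 12, sell 76: 76/874 × $6,628.95 → $576.43
Total COGS = $1,417.05 + $576.43 = $1,993.48
Ending inventory (cost pool remaining) = $6,052.52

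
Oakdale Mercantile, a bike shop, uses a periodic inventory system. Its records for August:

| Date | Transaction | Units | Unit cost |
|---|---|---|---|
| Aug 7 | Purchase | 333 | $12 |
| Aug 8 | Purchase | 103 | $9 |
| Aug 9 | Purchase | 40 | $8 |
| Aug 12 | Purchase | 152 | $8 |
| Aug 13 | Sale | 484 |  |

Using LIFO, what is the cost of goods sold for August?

Aug 13, 484 sold [LIFO — newest first]: 152 @ $8 + 40 @ $8 + 103 @ $9 + 189 @ $12 = $4,731
Ending inventory: 144 @ $12 = $1,728
Check: goods available $6,459 = COGS $4,731 + ending $1,728

COGS = $4,731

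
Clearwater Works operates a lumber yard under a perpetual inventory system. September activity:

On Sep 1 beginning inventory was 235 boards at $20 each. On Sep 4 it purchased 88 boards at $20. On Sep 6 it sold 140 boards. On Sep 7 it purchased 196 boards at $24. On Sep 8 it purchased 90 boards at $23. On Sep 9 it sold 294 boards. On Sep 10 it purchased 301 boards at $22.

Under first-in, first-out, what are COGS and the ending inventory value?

COGS = $9,124; ending inventory = $10,732

Sep 6, 140 sold [FIFO — oldest first]: 140 @ $20 = $2,800
Sep 9, 294 sold [FIFO — oldest first]: 95 @ $20 + 88 @ $20 + 111 @ $24 = $6,324
Total COGS = $2,800 + $6,324 = $9,124
Ending inventory: 85 @ $24 + 90 @ $23 + 301 @ $22 = $10,732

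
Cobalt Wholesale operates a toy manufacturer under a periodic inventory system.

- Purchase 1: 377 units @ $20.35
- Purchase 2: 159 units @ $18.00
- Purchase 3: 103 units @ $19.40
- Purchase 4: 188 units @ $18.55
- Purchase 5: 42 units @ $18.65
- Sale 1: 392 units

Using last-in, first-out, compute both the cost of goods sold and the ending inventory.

COGS = $7,330.90; ending inventory = $9,471.95

Sale 1 (392) [LIFO — newest first]: 42 @ $18.65 + 188 @ $18.55 + 103 @ $19.40 + 59 @ $18.00 = $7,330.90
Ending inventory: 377 @ $20.35 + 100 @ $18.00 = $9,471.95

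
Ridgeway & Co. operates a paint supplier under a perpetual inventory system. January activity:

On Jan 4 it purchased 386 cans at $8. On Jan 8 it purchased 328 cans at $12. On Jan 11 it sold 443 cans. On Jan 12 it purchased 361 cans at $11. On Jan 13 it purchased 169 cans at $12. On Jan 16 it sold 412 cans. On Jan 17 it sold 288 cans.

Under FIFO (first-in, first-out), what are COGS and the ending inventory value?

Jan 11, 443 sold [FIFO — oldest first]: 386 @ $8 + 57 @ $12 = $3,772
Jan 16, 412 sold [FIFO — oldest first]: 271 @ $12 + 141 @ $11 = $4,803
Jan 17, 288 sold [FIFO — oldest first]: 220 @ $11 + 68 @ $12 = $3,236
Total COGS = $3,772 + $4,803 + $3,236 = $11,811
Ending inventory: 101 @ $12 = $1,212
Check: goods available $13,023 = COGS $11,811 + ending $1,212

COGS = $11,811; ending inventory = $1,212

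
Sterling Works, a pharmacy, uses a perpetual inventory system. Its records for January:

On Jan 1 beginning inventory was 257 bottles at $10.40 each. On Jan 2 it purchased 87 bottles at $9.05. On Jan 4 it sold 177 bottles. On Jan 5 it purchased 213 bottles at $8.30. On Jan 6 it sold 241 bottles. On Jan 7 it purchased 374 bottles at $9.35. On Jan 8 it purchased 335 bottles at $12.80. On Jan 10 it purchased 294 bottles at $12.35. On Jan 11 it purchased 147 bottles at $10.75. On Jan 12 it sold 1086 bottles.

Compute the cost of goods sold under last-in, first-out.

COGS = $16,180.10

Jan 4, 177 sold [LIFO — newest first]: 87 @ $9.05 + 90 @ $10.40 = $1,723.35
Jan 6, 241 sold [LIFO — newest first]: 213 @ $8.30 + 28 @ $10.40 = $2,059.10
Jan 12, 1086 sold [LIFO — newest first]: 147 @ $10.75 + 294 @ $12.35 + 335 @ $12.80 + 310 @ $9.35 = $12,397.65
Total COGS = $1,723.35 + $2,059.10 + $12,397.65 = $16,180.10
Ending inventory: 139 @ $10.40 + 64 @ $9.35 = $2,044.00
Check: goods available $18,224.10 = COGS $16,180.10 + ending $2,044.00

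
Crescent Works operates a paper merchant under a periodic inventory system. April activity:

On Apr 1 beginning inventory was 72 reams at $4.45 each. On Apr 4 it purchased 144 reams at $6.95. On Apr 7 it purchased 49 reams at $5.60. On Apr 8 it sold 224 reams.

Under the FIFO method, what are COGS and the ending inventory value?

COGS = $1,366.00; ending inventory = $229.60

Apr 8, 224 sold [FIFO — oldest first]: 72 @ $4.45 + 144 @ $6.95 + 8 @ $5.60 = $1,366.00
Ending inventory: 41 @ $5.60 = $229.60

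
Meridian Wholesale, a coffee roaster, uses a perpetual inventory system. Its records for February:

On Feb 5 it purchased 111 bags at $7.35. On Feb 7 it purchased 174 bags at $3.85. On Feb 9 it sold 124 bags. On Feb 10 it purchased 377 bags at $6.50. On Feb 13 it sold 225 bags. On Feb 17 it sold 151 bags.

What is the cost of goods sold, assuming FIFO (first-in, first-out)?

COGS = $2,883.25

Feb 9, 124 sold [FIFO — oldest first]: 111 @ $7.35 + 13 @ $3.85 = $865.90
Feb 13, 225 sold [FIFO — oldest first]: 161 @ $3.85 + 64 @ $6.50 = $1,035.85
Feb 17, 151 sold [FIFO — oldest first]: 151 @ $6.50 = $981.50
Total COGS = $865.90 + $1,035.85 + $981.50 = $2,883.25
Ending inventory: 162 @ $6.50 = $1,053.00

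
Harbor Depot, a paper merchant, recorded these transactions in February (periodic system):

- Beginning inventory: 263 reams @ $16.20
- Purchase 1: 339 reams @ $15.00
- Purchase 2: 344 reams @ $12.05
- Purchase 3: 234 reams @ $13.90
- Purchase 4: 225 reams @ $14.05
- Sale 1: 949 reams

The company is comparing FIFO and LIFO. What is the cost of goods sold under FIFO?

COGS = $13,532.50

FIFO COGS: 263 @ $16.20 + 339 @ $15.00 + 344 @ $12.05 + 3 @ $13.90 = $13,532.50
LIFO COGS: 225 @ $14.05 + 234 @ $13.90 + 344 @ $12.05 + 146 @ $15.00 = $12,749.05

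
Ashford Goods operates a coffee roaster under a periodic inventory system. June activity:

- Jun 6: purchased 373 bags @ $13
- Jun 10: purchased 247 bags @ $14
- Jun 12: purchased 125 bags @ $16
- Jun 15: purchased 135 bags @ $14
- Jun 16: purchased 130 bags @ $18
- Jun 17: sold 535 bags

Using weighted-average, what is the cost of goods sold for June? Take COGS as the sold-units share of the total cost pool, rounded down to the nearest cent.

COGS = $7,700.29

Jun 17, sell 535: 535/1010 × $14,537.00 → $7,700.29
Ending inventory (cost pool remaining) = $6,836.71
Check: goods available $14,537.00 = COGS $7,700.29 + ending $6,836.71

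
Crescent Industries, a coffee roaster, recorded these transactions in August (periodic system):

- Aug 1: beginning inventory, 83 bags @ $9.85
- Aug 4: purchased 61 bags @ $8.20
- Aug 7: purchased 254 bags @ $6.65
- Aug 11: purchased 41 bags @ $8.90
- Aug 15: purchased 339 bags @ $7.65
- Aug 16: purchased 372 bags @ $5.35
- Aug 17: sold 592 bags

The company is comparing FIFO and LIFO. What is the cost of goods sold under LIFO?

FIFO COGS: 83 @ $9.85 + 61 @ $8.20 + 254 @ $6.65 + 41 @ $8.90 + 153 @ $7.65 = $4,542.20
LIFO COGS: 372 @ $5.35 + 220 @ $7.65 = $3,673.20

COGS = $3,673.20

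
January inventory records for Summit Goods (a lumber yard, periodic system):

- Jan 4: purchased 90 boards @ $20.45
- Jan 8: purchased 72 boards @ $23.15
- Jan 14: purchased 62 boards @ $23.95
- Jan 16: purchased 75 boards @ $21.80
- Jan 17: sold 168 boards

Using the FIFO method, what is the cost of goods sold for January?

Jan 17, 168 sold [FIFO — oldest first]: 90 @ $20.45 + 72 @ $23.15 + 6 @ $23.95 = $3,651.00
Ending inventory: 56 @ $23.95 + 75 @ $21.80 = $2,976.20
Check: goods available $6,627.20 = COGS $3,651.00 + ending $2,976.20

COGS = $3,651.00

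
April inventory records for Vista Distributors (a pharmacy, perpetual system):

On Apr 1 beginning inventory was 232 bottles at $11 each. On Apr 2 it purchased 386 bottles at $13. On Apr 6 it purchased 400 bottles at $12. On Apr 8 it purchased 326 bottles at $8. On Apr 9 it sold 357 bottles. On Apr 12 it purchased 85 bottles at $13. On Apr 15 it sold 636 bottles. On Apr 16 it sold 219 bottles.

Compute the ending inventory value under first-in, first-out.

Ending inventory = $2,161

Apr 9, 357 sold [FIFO — oldest first]: 232 @ $11 + 125 @ $13 = $4,177
Apr 15, 636 sold [FIFO — oldest first]: 261 @ $13 + 375 @ $12 = $7,893
Apr 16, 219 sold [FIFO — oldest first]: 25 @ $12 + 194 @ $8 = $1,852
Total COGS = $4,177 + $7,893 + $1,852 = $13,922
Ending inventory: 132 @ $8 + 85 @ $13 = $2,161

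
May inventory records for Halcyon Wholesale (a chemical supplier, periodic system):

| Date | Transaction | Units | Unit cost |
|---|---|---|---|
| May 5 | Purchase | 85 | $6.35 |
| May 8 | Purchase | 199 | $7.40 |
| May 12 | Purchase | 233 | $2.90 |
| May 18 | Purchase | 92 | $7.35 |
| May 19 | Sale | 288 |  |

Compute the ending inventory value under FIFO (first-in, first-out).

May 19, 288 sold [FIFO — oldest first]: 85 @ $6.35 + 199 @ $7.40 + 4 @ $2.90 = $2,023.95
Ending inventory: 229 @ $2.90 + 92 @ $7.35 = $1,340.30
Check: goods available $3,364.25 = COGS $2,023.95 + ending $1,340.30

Ending inventory = $1,340.30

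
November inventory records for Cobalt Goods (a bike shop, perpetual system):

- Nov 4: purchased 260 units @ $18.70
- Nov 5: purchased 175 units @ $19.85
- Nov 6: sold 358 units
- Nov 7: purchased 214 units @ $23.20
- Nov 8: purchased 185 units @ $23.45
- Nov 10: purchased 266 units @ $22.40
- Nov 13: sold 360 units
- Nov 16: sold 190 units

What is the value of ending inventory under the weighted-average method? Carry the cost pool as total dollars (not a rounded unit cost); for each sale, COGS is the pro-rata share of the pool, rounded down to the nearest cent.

Ending inventory = $4,330.87

After Nov 4: 260 on hand, pool $4,862.00 (≈ $18.7000 each)
After Nov 5: 435 on hand, pool $8,335.75 (≈ $19.1626 each)
Nov 6, sell 358: 358/435 × $8,335.75 → $6,860.22
After Nov 7: 291 on hand, pool $6,440.33 (≈ $22.1317 each)
After Nov 8: 476 on hand, pool $10,778.58 (≈ $22.6441 each)
After Nov 10: 742 on hand, pool $16,736.98 (≈ $22.5566 each)
Nov 13, sell 360: 360/742 × $16,736.98 → $8,120.36
Nov 16, sell 190: 190/382 × $8,616.62 → $4,285.75
Total COGS = $6,860.22 + $8,120.36 + $4,285.75 = $19,266.33
Ending inventory (cost pool remaining) = $4,330.87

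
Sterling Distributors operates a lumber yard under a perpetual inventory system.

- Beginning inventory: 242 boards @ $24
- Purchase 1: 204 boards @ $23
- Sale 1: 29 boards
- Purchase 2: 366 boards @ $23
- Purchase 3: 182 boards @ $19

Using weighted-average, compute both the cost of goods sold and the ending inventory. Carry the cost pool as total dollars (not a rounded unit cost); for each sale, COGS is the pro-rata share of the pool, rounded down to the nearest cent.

After Beginning: 242 on hand, pool $5,808.00 (≈ $24.0000 each)
After Purchase 1: 446 on hand, pool $10,500.00 (≈ $23.5426 each)
Sale 1, sell 29: 29/446 × $10,500.00 → $682.73
After Purchase 2: 783 on hand, pool $18,235.27 (≈ $23.2890 each)
After Purchase 3: 965 on hand, pool $21,693.27 (≈ $22.4801 each)
Ending inventory (cost pool remaining) = $21,693.27
Check: goods available $22,376.00 = COGS $682.73 + ending $21,693.27

COGS = $682.73; ending inventory = $21,693.27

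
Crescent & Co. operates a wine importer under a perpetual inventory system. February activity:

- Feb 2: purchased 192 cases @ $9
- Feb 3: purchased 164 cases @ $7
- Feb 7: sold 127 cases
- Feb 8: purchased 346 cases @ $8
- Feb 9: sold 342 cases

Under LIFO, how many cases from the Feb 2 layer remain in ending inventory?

Feb 7, 127 sold [LIFO — newest first]: 127 @ $7 = $889
Feb 9, 342 sold [LIFO — newest first]: 342 @ $8 = $2,736
Total COGS = $889 + $2,736 = $3,625
Ending inventory: 192 @ $9 + 37 @ $7 + 4 @ $8 = $2,019

192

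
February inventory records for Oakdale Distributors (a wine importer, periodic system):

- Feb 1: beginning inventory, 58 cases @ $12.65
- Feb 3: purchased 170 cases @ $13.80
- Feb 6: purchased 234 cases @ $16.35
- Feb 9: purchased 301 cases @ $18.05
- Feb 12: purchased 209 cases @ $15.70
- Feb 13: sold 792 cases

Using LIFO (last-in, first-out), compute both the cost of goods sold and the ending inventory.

Feb 13, 792 sold [LIFO — newest first]: 209 @ $15.70 + 301 @ $18.05 + 234 @ $16.35 + 48 @ $13.80 = $13,202.65
Ending inventory: 58 @ $12.65 + 122 @ $13.80 = $2,417.30

COGS = $13,202.65; ending inventory = $2,417.30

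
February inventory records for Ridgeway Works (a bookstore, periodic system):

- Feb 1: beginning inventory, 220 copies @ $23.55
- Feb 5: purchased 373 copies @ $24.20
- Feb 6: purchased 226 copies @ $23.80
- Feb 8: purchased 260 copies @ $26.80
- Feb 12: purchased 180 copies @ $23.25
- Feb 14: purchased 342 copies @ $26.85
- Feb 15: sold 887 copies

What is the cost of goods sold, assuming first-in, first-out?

Feb 15, 887 sold [FIFO — oldest first]: 220 @ $23.55 + 373 @ $24.20 + 226 @ $23.80 + 68 @ $26.80 = $21,408.80
Ending inventory: 192 @ $26.80 + 180 @ $23.25 + 342 @ $26.85 = $18,513.30
Check: goods available $39,922.10 = COGS $21,408.80 + ending $18,513.30

COGS = $21,408.80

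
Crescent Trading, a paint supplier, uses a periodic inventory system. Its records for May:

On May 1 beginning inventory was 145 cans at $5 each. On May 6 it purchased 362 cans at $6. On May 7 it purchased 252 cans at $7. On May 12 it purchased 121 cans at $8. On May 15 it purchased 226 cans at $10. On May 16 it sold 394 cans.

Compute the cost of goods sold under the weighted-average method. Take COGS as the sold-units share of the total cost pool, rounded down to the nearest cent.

May 16, sell 394: 394/1106 × $7,889.00 → $2,810.36
Ending inventory (cost pool remaining) = $5,078.64

COGS = $2,810.36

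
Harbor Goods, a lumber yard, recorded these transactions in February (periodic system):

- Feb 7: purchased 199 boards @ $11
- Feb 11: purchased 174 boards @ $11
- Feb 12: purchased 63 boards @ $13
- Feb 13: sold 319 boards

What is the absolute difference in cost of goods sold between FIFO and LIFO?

FIFO COGS: 199 @ $11 + 120 @ $11 = $3,509
LIFO COGS: 63 @ $13 + 174 @ $11 + 82 @ $11 = $3,635
Difference = |$3,509 − $3,635| = $126

$126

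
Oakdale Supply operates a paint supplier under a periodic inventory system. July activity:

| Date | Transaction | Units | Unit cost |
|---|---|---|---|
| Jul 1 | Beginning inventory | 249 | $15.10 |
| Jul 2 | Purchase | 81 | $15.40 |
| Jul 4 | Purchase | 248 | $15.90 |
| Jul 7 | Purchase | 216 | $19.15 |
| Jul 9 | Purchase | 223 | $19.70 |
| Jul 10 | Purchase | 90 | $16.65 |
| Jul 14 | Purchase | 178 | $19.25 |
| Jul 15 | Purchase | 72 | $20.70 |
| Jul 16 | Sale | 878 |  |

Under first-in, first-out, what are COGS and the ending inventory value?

Jul 16, 878 sold [FIFO — oldest first]: 249 @ $15.10 + 81 @ $15.40 + 248 @ $15.90 + 216 @ $19.15 + 84 @ $19.70 = $14,741.70
Ending inventory: 139 @ $19.70 + 90 @ $16.65 + 178 @ $19.25 + 72 @ $20.70 = $9,153.70
Check: goods available $23,895.40 = COGS $14,741.70 + ending $9,153.70

COGS = $14,741.70; ending inventory = $9,153.70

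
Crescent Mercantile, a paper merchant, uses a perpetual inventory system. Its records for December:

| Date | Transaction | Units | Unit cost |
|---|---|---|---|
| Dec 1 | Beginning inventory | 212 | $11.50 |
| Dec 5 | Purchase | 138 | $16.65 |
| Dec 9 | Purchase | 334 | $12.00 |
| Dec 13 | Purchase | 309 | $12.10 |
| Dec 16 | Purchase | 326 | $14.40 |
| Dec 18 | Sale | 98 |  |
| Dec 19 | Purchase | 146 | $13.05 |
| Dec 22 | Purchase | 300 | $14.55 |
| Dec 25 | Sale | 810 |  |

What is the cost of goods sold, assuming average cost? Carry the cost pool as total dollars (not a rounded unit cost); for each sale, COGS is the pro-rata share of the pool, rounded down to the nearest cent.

COGS = $12,049.21

After Dec 1: 212 on hand, pool $2,438.00 (≈ $11.5000 each)
After Dec 5: 350 on hand, pool $4,735.70 (≈ $13.5306 each)
After Dec 9: 684 on hand, pool $8,743.70 (≈ $12.7832 each)
After Dec 13: 993 on hand, pool $12,482.60 (≈ $12.5706 each)
After Dec 16: 1319 on hand, pool $17,177.00 (≈ $13.0227 each)
Dec 18, sell 98: 98/1319 × $17,177.00 → $1,276.22
After Dec 19: 1367 on hand, pool $17,806.08 (≈ $13.0257 each)
After Dec 22: 1667 on hand, pool $22,171.08 (≈ $13.3000 each)
Dec 25, sell 810: 810/1667 × $22,171.08 → $10,772.99
Total COGS = $1,276.22 + $10,772.99 = $12,049.21
Ending inventory (cost pool remaining) = $11,398.09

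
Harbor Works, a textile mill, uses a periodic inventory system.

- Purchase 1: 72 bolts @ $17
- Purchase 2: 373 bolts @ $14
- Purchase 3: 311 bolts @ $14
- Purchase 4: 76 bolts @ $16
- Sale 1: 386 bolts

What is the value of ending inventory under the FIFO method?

Sale 1 (386) [FIFO — oldest first]: 72 @ $17 + 314 @ $14 = $5,620
Ending inventory: 59 @ $14 + 311 @ $14 + 76 @ $16 = $6,396
Check: goods available $12,016 = COGS $5,620 + ending $6,396

Ending inventory = $6,396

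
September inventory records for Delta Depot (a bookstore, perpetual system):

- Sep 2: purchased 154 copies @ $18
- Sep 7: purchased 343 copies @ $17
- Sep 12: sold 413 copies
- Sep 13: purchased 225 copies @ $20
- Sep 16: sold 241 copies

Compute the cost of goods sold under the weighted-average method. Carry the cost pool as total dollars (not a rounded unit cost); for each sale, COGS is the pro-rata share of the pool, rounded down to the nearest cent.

COGS = $11,792.72

After Sep 2: 154 on hand, pool $2,772.00 (≈ $18.0000 each)
After Sep 7: 497 on hand, pool $8,603.00 (≈ $17.3099 each)
Sep 12, sell 413: 413/497 × $8,603.00 → $7,148.97
After Sep 13: 309 on hand, pool $5,954.03 (≈ $19.2687 each)
Sep 16, sell 241: 241/309 × $5,954.03 → $4,643.75
Total COGS = $7,148.97 + $4,643.75 = $11,792.72
Ending inventory (cost pool remaining) = $1,310.28
Check: goods available $13,103.00 = COGS $11,792.72 + ending $1,310.28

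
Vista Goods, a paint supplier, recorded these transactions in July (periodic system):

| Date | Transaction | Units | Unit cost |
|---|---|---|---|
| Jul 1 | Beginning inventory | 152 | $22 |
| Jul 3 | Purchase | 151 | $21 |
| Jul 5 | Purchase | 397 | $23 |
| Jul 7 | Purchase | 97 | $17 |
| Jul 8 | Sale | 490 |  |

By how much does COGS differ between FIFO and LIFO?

$128

FIFO COGS: 152 @ $22 + 151 @ $21 + 187 @ $23 = $10,816
LIFO COGS: 97 @ $17 + 393 @ $23 = $10,688
Difference = |$10,816 − $10,688| = $128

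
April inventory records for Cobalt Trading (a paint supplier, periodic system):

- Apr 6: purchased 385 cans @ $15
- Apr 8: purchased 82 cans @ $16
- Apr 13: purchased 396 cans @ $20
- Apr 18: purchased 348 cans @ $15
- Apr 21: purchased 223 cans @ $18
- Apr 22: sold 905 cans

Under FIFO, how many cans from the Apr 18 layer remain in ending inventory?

306

Apr 22, 905 sold [FIFO — oldest first]: 385 @ $15 + 82 @ $16 + 396 @ $20 + 42 @ $15 = $15,637
Ending inventory: 306 @ $15 + 223 @ $18 = $8,604
Check: goods available $24,241 = COGS $15,637 + ending $8,604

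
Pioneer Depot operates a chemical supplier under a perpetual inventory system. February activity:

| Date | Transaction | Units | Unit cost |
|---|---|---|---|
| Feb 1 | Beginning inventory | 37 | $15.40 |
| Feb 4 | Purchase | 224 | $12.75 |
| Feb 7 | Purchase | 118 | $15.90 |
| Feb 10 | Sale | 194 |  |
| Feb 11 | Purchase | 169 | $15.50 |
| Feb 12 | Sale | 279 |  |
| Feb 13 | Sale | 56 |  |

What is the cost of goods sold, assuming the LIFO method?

Feb 10, 194 sold [LIFO — newest first]: 118 @ $15.90 + 76 @ $12.75 = $2,845.20
Feb 12, 279 sold [LIFO — newest first]: 169 @ $15.50 + 110 @ $12.75 = $4,022.00
Feb 13, 56 sold [LIFO — newest first]: 38 @ $12.75 + 18 @ $15.40 = $761.70
Total COGS = $2,845.20 + $4,022.00 + $761.70 = $7,628.90
Ending inventory: 19 @ $15.40 = $292.60
Check: goods available $7,921.50 = COGS $7,628.90 + ending $292.60

COGS = $7,628.90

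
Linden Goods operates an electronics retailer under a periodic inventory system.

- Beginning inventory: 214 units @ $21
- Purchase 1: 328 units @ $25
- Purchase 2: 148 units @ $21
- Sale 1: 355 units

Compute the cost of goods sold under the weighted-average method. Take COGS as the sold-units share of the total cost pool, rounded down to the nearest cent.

COGS = $8,130.01

Sale 1, sell 355: 355/690 × $15,802.00 → $8,130.01
Ending inventory (cost pool remaining) = $7,671.99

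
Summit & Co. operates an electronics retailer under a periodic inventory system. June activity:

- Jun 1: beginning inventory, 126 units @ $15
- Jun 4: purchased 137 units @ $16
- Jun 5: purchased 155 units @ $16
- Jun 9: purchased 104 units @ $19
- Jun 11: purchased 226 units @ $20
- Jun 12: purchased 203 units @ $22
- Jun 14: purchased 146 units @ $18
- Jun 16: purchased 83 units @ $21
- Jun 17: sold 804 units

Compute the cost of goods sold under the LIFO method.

COGS = $16,005

Jun 17, 804 sold [LIFO — newest first]: 83 @ $21 + 146 @ $18 + 203 @ $22 + 226 @ $20 + 104 @ $19 + 42 @ $16 = $16,005
Ending inventory: 126 @ $15 + 137 @ $16 + 113 @ $16 = $5,890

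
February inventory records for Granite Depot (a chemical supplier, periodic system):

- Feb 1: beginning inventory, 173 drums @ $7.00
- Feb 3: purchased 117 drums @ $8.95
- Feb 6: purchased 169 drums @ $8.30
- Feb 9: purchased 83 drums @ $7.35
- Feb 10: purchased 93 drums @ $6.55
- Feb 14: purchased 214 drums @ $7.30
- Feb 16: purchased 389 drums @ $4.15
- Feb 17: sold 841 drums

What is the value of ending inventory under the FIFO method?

Ending inventory = $1,672.75

Feb 17, 841 sold [FIFO — oldest first]: 173 @ $7.00 + 117 @ $8.95 + 169 @ $8.30 + 83 @ $7.35 + 93 @ $6.55 + 206 @ $7.30 = $6,383.85
Ending inventory: 8 @ $7.30 + 389 @ $4.15 = $1,672.75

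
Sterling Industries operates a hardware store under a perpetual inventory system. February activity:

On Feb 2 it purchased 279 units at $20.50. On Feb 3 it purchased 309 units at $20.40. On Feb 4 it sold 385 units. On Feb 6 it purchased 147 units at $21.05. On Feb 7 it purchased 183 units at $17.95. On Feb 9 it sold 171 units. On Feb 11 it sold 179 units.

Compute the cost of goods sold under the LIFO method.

Feb 4, 385 sold [LIFO — newest first]: 309 @ $20.40 + 76 @ $20.50 = $7,861.60
Feb 9, 171 sold [LIFO — newest first]: 171 @ $17.95 = $3,069.45
Feb 11, 179 sold [LIFO — newest first]: 12 @ $17.95 + 147 @ $21.05 + 20 @ $20.50 = $3,719.75
Total COGS = $7,861.60 + $3,069.45 + $3,719.75 = $14,650.80
Ending inventory: 183 @ $20.50 = $3,751.50
Check: goods available $18,402.30 = COGS $14,650.80 + ending $3,751.50

COGS = $14,650.80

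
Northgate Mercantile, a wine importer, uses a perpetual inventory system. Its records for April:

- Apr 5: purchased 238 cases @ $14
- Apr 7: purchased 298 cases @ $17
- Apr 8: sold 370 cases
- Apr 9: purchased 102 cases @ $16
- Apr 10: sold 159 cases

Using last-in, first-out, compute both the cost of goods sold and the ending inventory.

Apr 8, 370 sold [LIFO — newest first]: 298 @ $17 + 72 @ $14 = $6,074
Apr 10, 159 sold [LIFO — newest first]: 102 @ $16 + 57 @ $14 = $2,430
Total COGS = $6,074 + $2,430 = $8,504
Ending inventory: 109 @ $14 = $1,526

COGS = $8,504; ending inventory = $1,526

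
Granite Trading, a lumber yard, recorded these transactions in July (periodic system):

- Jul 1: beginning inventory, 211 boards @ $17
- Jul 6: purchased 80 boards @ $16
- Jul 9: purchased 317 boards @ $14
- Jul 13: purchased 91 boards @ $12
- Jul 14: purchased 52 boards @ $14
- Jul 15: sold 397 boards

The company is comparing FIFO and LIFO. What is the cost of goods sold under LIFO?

COGS = $5,376

FIFO COGS: 211 @ $17 + 80 @ $16 + 106 @ $14 = $6,351
LIFO COGS: 52 @ $14 + 91 @ $12 + 254 @ $14 = $5,376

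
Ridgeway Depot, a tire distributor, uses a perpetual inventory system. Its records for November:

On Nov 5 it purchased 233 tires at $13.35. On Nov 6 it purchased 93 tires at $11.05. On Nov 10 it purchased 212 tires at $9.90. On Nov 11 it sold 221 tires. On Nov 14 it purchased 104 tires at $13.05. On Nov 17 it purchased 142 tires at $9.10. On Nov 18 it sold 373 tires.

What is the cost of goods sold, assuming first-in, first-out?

Nov 11, 221 sold [FIFO — oldest first]: 221 @ $13.35 = $2,950.35
Nov 18, 373 sold [FIFO — oldest first]: 12 @ $13.35 + 93 @ $11.05 + 212 @ $9.90 + 56 @ $13.05 = $4,017.45
Total COGS = $2,950.35 + $4,017.45 = $6,967.80
Ending inventory: 48 @ $13.05 + 142 @ $9.10 = $1,918.60
Check: goods available $8,886.40 = COGS $6,967.80 + ending $1,918.60

COGS = $6,967.80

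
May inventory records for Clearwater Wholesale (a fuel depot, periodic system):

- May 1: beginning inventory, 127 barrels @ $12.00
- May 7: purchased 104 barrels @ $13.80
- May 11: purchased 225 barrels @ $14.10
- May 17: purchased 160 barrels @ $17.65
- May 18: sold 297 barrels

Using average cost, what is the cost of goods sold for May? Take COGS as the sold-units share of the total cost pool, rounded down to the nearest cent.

COGS = $4,317.92

May 18, sell 297: 297/616 × $8,955.70 → $4,317.92
Ending inventory (cost pool remaining) = $4,637.78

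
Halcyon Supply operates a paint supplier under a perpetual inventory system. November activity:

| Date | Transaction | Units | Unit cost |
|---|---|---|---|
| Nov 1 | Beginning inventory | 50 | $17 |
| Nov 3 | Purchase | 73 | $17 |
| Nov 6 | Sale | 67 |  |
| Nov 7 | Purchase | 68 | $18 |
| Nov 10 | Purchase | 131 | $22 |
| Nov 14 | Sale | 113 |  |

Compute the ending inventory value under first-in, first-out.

Ending inventory = $3,080

Nov 6, 67 sold [FIFO — oldest first]: 50 @ $17 + 17 @ $17 = $1,139
Nov 14, 113 sold [FIFO — oldest first]: 56 @ $17 + 57 @ $18 = $1,978
Total COGS = $1,139 + $1,978 = $3,117
Ending inventory: 11 @ $18 + 131 @ $22 = $3,080
Check: goods available $6,197 = COGS $3,117 + ending $3,080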